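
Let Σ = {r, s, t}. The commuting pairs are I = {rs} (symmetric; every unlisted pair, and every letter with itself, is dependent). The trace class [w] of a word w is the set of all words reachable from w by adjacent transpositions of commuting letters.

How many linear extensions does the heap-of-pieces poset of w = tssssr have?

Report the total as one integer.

5

piece 0:t — minimal
piece 1:s rests on {0:t}
piece 2:s rests on {1:s}
piece 3:s rests on {2:s}
piece 4:s rests on {3:s}
piece 5:r rests on {0:t}
minimal pieces: {0:t}
ways to finish when only these pieces remain (= sum over removing one remaining piece with nothing left below it):
  1 left: {4}→1  {5}→1
  2 left: {3,4}→1  {4,5}→2
  3 left: {2,3,4}→1  {3,4,5}→3
  4 left: {1,2,3,4}→1  {2,3,4,5}→4
  placing 0:t first → 5 extensions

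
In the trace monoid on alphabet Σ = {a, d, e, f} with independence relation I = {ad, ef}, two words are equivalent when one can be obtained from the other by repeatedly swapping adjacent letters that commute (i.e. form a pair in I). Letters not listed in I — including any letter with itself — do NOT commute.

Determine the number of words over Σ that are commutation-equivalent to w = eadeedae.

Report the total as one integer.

piece 0:e — minimal
piece 1:a rests on {0:e}
piece 2:d rests on {0:e}
piece 3:e rests on {1:a, 2:d}
piece 4:e rests on {3:e}
piece 5:d rests on {4:e}
piece 6:a rests on {4:e}
piece 7:e rests on {5:d, 6:a}
minimal pieces: {0:e}
ways to finish when only these pieces remain (= sum over removing one remaining piece with nothing left below it):
  1 left: {7}→1
  2 left: {5,7}→1  {6,7}→1
  3 left: {5,6,7}→2
  4 left: {4,5,6,7}→2
  5 left: {3,4,5,6,7}→2
  6 left: {1,3,4,5,6,7}→2  {2,3,4,5,6,7}→2
  placing 0:e first → 4 extensions

4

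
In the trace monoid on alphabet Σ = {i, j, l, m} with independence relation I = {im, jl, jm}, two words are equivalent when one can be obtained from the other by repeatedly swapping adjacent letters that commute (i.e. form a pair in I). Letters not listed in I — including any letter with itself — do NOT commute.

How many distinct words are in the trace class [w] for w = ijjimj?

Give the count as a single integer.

#0=i has no predecessor
#1=j depends on [0:i]
#2=j depends on [1:j]
#3=i depends on [2:j]
#4=m has no predecessor
#5=j depends on [3:i]
sources: [0:i, 4:m]
N(rest) = Σ N(rest − s) over sources s of rest; N(one piece) = 1:
  size 1 → [4]=1  [5]=1
  size 2 → [3,5]=1  [4,5]=2
  size 3 → [2,3,5]=1  [3,4,5]=3
  size 4 → [1,2,3,5]=1  [2,3,4,5]=4
  first=0(i) contributes 5
  first=4(m) contributes 1
|[w]| = 6

6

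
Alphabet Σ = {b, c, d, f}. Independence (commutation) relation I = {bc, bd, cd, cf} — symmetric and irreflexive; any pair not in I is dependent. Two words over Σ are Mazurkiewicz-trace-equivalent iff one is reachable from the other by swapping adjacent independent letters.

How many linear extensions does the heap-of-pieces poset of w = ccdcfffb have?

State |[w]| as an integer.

56

piece 0:c — minimal
piece 1:c rests on {0:c}
piece 2:d — minimal
piece 3:c rests on {1:c}
piece 4:f rests on {2:d}
piece 5:f rests on {4:f}
piece 6:f rests on {5:f}
piece 7:b rests on {6:f}
minimal pieces: {0:c, 2:d}
ways to finish when only these pieces remain (= sum over removing one remaining piece with nothing left below it):
  1 left: {3}→1  {7}→1
  2 left: {1,3}→1  {3,7}→2  {6,7}→1
  3 left: {0,1,3}→1  {1,3,7}→3  {3,6,7}→3  {5,6,7}→1
  4 left: {0,1,3,7}→4  {1,3,6,7}→6  {3,5,6,7}→4  {4,5,6,7}→1
  5 left: {0,1,3,6,7}→10  {1,3,5,6,7}→10  {2,4,5,6,7}→1  {3,4,5,6,7}→5
  6 left: {0,1,3,5,6,7}→20  {1,3,4,5,6,7}→15  {2,3,4,5,6,7}→6
  placing 0:c first → 21 extensions
  placing 2:d first → 35 extensions
total linear extensions = 56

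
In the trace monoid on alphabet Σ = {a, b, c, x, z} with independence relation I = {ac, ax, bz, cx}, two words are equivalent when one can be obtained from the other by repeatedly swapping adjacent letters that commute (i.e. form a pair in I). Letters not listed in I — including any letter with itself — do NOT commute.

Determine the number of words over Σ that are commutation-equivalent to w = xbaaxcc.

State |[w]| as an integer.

30

0(x) covers ∅
1(b) covers 0:x
2(a) covers 1:b
3(a) covers 2:a
4(x) covers 1:b
5(c) covers 1:b
6(c) covers 5:c
floor of heap: 0:x
completions by unplaced set U, small U first (add the entries for U minus each lowest piece of U):
  |U|=1: {3}:1  {4}:1  {6}:1
  |U|=2: {2,3}:1  {3,4}:2  {3,6}:2  {4,6}:2  {5,6}:1
  |U|=3: {2,3,4}:3  {2,3,6}:3  {3,4,6}:6  {3,5,6}:3  {4,5,6}:3
  |U|=4: {2,3,4,6}:12  {2,3,5,6}:6  {3,4,5,6}:12
  |U|=5: {2,3,4,5,6}:30
  start at 0(x): 30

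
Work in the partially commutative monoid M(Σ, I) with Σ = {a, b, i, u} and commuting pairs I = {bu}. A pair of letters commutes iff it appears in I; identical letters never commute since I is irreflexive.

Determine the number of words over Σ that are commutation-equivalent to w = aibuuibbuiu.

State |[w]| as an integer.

#0=a has no predecessor
#1=i depends on [0:a]
#2=b depends on [1:i]
#3=u depends on [1:i]
#4=u depends on [3:u]
#5=i depends on [2:b, 4:u]
#6=b depends on [5:i]
#7=b depends on [6:b]
#8=u depends on [5:i]
#9=i depends on [7:b, 8:u]
#10=u depends on [9:i]
sources: [0:a]
N(rest) = Σ N(rest − s) over sources s of rest; N(one piece) = 1:
  size 1 → [10]=1
  size 2 → [9,10]=1
  size 3 → [7,9,10]=1  [8,9,10]=1
  size 4 → [6,7,9,10]=1  [7,8,9,10]=2
  size 5 → [6,7,8,9,10]=3
  size 6 → [5,6,7,8,9,10]=3
  size 7 → [2,5,6,7,8,9,10]=3  [4,5,6,7,8,9,10]=3
  size 8 → [2,4,5,6,7,8,9,10]=6  [3,4,5,6,7,8,9,10]=3
  size 9 → [2,3,4,5,6,7,8,9,10]=9
  first=0(a) contributes 9

9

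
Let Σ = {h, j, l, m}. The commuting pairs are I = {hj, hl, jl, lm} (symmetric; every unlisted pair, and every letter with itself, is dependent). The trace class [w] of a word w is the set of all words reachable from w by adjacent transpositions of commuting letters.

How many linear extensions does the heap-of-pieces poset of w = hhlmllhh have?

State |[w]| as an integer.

56

drop 0:h onto floor
drop 1:h onto {0:h}
drop 2:l onto floor
drop 3:m onto {1:h}
drop 4:l onto {2:l}
drop 5:l onto {4:l}
drop 6:h onto {3:m}
drop 7:h onto {6:h}
ground layer = {0:h, 2:l}
drop-orders for the pieces not yet dropped (sum over which currently-grounded one goes next):
  1 to go: {5} 1  {7} 1
  2 to go: {4,5} 1  {5,7} 2  {6,7} 1
  3 to go: {2,4,5} 1  {3,6,7} 1  {4,5,7} 3  {5,6,7} 3
  4 to go: {1,3,6,7} 1  {2,4,5,7} 4  {3,5,6,7} 4  {4,5,6,7} 6
  5 to go: {0,1,3,6,7} 1  {1,3,5,6,7} 5  {2,4,5,6,7} 10  {3,4,5,6,7} 10
  6 to go: {0,1,3,5,6,7} 6  {1,3,4,5,6,7} 15  {2,3,4,5,6,7} 20
  if 0:h drops first: 35 orders
  if 2:l drops first: 21 orders
heap linearizations: 56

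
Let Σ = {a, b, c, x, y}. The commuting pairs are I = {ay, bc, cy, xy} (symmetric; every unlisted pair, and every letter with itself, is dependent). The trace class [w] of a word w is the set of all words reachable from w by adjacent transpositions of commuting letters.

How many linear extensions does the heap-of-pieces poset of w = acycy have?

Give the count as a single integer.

0(a) covers ∅
1(c) covers 0:a
2(y) covers ∅
3(c) covers 1:c
4(y) covers 2:y
floor of heap: 0:a, 2:y
completions by unplaced set U, small U first (add the entries for U minus each lowest piece of U):
  |U|=1: {3}:1  {4}:1
  |U|=2: {1,3}:1  {2,4}:1  {3,4}:2
  |U|=3: {0,1,3}:1  {1,3,4}:3  {2,3,4}:3
  start at 0(a): 6
  start at 2(y): 4
sum over floor = 10

10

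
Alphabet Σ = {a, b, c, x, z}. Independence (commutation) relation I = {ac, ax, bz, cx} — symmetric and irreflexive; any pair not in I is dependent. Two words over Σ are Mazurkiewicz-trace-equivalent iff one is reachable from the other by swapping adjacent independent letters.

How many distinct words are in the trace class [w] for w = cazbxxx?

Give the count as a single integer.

#0=c has no predecessor
#1=a has no predecessor
#2=z depends on [0:c, 1:a]
#3=b depends on [0:c, 1:a]
#4=x depends on [2:z, 3:b]
#5=x depends on [4:x]
#6=x depends on [5:x]
sources: [0:c, 1:a]
N(rest) = Σ N(rest − s) over sources s of rest; N(one piece) = 1:
  size 1 → [6]=1
  size 2 → [5,6]=1
  size 3 → [4,5,6]=1
  size 4 → [2,4,5,6]=1  [3,4,5,6]=1
  size 5 → [2,3,4,5,6]=2
  first=0(c) contributes 2
  first=1(a) contributes 2
|[w]| = 4

4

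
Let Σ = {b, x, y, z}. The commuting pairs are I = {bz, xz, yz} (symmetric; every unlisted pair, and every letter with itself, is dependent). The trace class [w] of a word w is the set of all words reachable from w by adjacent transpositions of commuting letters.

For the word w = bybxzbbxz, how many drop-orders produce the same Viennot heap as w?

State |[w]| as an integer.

0(b) covers ∅
1(y) covers 0:b
2(b) covers 1:y
3(x) covers 2:b
4(z) covers ∅
5(b) covers 3:x
6(b) covers 5:b
7(x) covers 6:b
8(z) covers 4:z
floor of heap: 0:b, 4:z
completions by unplaced set U, small U first (add the entries for U minus each lowest piece of U):
  |U|=1: {7}:1  {8}:1
  |U|=2: {4,8}:1  {6,7}:1  {7,8}:2
  |U|=3: {4,7,8}:3  {5,6,7}:1  {6,7,8}:3
  |U|=4: {3,5,6,7}:1  {4,6,7,8}:6  {5,6,7,8}:4
  |U|=5: {2,3,5,6,7}:1  {3,5,6,7,8}:5  {4,5,6,7,8}:10
  |U|=6: {1,2,3,5,6,7}:1  {2,3,5,6,7,8}:6  {3,4,5,6,7,8}:15
  |U|=7: {0,1,2,3,5,6,7}:1  {1,2,3,5,6,7,8}:7  {2,3,4,5,6,7,8}:21
  start at 0(b): 28
  start at 4(z): 8
sum over floor = 36

36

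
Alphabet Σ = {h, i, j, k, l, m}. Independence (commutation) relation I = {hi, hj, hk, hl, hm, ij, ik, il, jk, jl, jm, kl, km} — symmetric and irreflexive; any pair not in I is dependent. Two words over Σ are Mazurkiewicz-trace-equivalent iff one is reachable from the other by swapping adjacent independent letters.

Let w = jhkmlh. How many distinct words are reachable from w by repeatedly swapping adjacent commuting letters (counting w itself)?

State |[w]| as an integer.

#0=j has no predecessor
#1=h has no predecessor
#2=k has no predecessor
#3=m has no predecessor
#4=l depends on [3:m]
#5=h depends on [1:h]
sources: [0:j, 1:h, 2:k, 3:m]
N(rest) = Σ N(rest − s) over sources s of rest; N(one piece) = 1:
  size 1 → [0]=1  [2]=1  [4]=1  [5]=1
  size 2 → [0,2]=2  [0,4]=2  [0,5]=2  [1,5]=1  [2,4]=2  [2,5]=2  [3,4]=1  [4,5]=2
  size 3 → [0,1,5]=3  [0,2,4]=6  [0,2,5]=6  [0,3,4]=3  [0,4,5]=6  [1,2,5]=3  [1,4,5]=3  [2,3,4]=3  [2,4,5]=6  [3,4,5]=3
  size 4 → [0,1,2,5]=12  [0,1,4,5]=12  [0,2,3,4]=12  [0,2,4,5]=24  [0,3,4,5]=12  [1,2,4,5]=12  [1,3,4,5]=6  [2,3,4,5]=12
  first=0(j) contributes 30
  first=1(h) contributes 60
  first=2(k) contributes 30
  first=3(m) contributes 60
|[w]| = 180

180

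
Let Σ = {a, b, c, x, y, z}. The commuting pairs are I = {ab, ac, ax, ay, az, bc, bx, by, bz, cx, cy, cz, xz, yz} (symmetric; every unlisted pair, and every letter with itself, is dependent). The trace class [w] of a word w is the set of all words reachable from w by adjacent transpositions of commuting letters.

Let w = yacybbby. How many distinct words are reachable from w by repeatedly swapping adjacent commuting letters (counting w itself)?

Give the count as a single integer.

1120

drop 0:y onto floor
drop 1:a onto floor
drop 2:c onto floor
drop 3:y onto {0:y}
drop 4:b onto floor
drop 5:b onto {4:b}
drop 6:b onto {5:b}
drop 7:y onto {3:y}
ground layer = {0:y, 1:a, 2:c, 4:b}
drop-orders for the pieces not yet dropped (sum over which currently-grounded one goes next):
  1 to go: {1} 1  {2} 1  {6} 1  {7} 1
  2 to go: {1,2} 2  {1,6} 2  {1,7} 2  {2,6} 2  {2,7} 2  {3,7} 1  {5,6} 1  {6,7} 2
  3 to go: {0,3,7} 1  {1,2,6} 6  {1,2,7} 6  {1,3,7} 3  {1,5,6} 3  {1,6,7} 6  {2,3,7} 3  {2,5,6} 3  {2,6,7} 6  {3,6,7} 3  {4,5,6} 1  {5,6,7} 3
  4 to go: {0,1,3,7} 4  {0,2,3,7} 4  {0,3,6,7} 4  {1,2,3,7} 12  {1,2,5,6} 12  {1,2,6,7} 24  {1,3,6,7} 12  {1,4,5,6} 4  {1,5,6,7} 12  {2,3,6,7} 12  {2,4,5,6} 4  {2,5,6,7} 12  {3,5,6,7} 6  {4,5,6,7} 4
  5 to go: {0,1,2,3,7} 20  {0,1,3,6,7} 20  {0,2,3,6,7} 20  {0,3,5,6,7} 10  {1,2,3,6,7} 60  {1,2,4,5,6} 20  {1,2,5,6,7} 60  {1,3,5,6,7} 30  {1,4,5,6,7} 20  {2,3,5,6,7} 30  {2,4,5,6,7} 20  {3,4,5,6,7} 10
  6 to go: {0,1,2,3,6,7} 120  {0,1,3,5,6,7} 60  {0,2,3,5,6,7} 60  {0,3,4,5,6,7} 20  {1,2,3,5,6,7} 180  {1,2,4,5,6,7} 120  {1,3,4,5,6,7} 60  {2,3,4,5,6,7} 60
  if 0:y drops first: 420 orders
  if 1:a drops first: 140 orders
  if 2:c drops first: 140 orders
  if 4:b drops first: 420 orders
heap linearizations: 1120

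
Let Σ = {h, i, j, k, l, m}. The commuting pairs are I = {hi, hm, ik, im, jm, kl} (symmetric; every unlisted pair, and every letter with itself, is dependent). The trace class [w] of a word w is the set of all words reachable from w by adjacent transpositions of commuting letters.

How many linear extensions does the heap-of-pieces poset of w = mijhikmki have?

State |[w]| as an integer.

piece 0:m — minimal
piece 1:i — minimal
piece 2:j rests on {1:i}
piece 3:h rests on {2:j}
piece 4:i rests on {2:j}
piece 5:k rests on {0:m, 3:h}
piece 6:m rests on {5:k}
piece 7:k rests on {6:m}
piece 8:i rests on {4:i}
minimal pieces: {0:m, 1:i}
ways to finish when only these pieces remain (= sum over removing one remaining piece with nothing left below it):
  1 left: {7}→1  {8}→1
  2 left: {4,8}→1  {6,7}→1  {7,8}→2
  3 left: {4,7,8}→3  {5,6,7}→1  {6,7,8}→3
  4 left: {0,5,6,7}→1  {3,5,6,7}→1  {4,6,7,8}→6  {5,6,7,8}→4
  5 left: {0,3,5,6,7}→2  {0,5,6,7,8}→5  {3,5,6,7,8}→5  {4,5,6,7,8}→10
  6 left: {0,3,5,6,7,8}→12  {0,4,5,6,7,8}→15  {3,4,5,6,7,8}→15
  7 left: {0,3,4,5,6,7,8}→42  {2,3,4,5,6,7,8}→15
  placing 0:m first → 15 extensions
  placing 1:i first → 57 extensions
total linear extensions = 72

72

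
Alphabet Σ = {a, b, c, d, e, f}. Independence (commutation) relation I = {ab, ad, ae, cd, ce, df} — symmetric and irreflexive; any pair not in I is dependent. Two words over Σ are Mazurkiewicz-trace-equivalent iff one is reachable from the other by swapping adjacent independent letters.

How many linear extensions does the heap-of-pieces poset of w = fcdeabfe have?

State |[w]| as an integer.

drop 0:f onto floor
drop 1:c onto {0:f}
drop 2:d onto floor
drop 3:e onto {0:f, 2:d}
drop 4:a onto {1:c}
drop 5:b onto {1:c, 3:e}
drop 6:f onto {4:a, 5:b}
drop 7:e onto {6:f}
ground layer = {0:f, 2:d}
drop-orders for the pieces not yet dropped (sum over which currently-grounded one goes next):
  1 to go: {7} 1
  2 to go: {6,7} 1
  3 to go: {4,6,7} 1  {5,6,7} 1
  4 to go: {3,5,6,7} 1  {4,5,6,7} 2
  5 to go: {1,4,5,6,7} 2  {2,3,5,6,7} 1  {3,4,5,6,7} 3
  6 to go: {1,3,4,5,6,7} 5  {2,3,4,5,6,7} 4
  if 0:f drops first: 9 orders
  if 2:d drops first: 5 orders
heap linearizations: 14

14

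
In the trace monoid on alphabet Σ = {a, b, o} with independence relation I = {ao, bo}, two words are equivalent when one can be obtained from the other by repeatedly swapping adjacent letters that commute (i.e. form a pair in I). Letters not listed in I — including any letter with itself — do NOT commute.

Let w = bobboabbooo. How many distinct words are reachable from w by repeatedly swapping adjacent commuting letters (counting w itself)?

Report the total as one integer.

462

0(b) covers ∅
1(o) covers ∅
2(b) covers 0:b
3(b) covers 2:b
4(o) covers 1:o
5(a) covers 3:b
6(b) covers 5:a
7(b) covers 6:b
8(o) covers 4:o
9(o) covers 8:o
10(o) covers 9:o
floor of heap: 0:b, 1:o
completions by unplaced set U, small U first (add the entries for U minus each lowest piece of U):
  |U|=1: {7}:1  {10}:1
  |U|=2: {6,7}:1  {7,10}:2  {9,10}:1
  |U|=3: {5,6,7}:1  {6,7,10}:3  {7,9,10}:3  {8,9,10}:1
  |U|=4: {3,5,6,7}:1  {4,8,9,10}:1  {5,6,7,10}:4  {6,7,9,10}:6  {7,8,9,10}:4
  |U|=5: {1,4,8,9,10}:1  {2,3,5,6,7}:1  {3,5,6,7,10}:5  {4,7,8,9,10}:5  {5,6,7,9,10}:10  {6,7,8,9,10}:10
  |U|=6: {0,2,3,5,6,7}:1  {1,4,7,8,9,10}:6  {2,3,5,6,7,10}:6  {3,5,6,7,9,10}:15  {4,6,7,8,9,10}:15  {5,6,7,8,9,10}:20
  |U|=7: {0,2,3,5,6,7,10}:7  {1,4,6,7,8,9,10}:21  {2,3,5,6,7,9,10}:21  {3,5,6,7,8,9,10}:35  {4,5,6,7,8,9,10}:35
  |U|=8: {0,2,3,5,6,7,9,10}:28  {1,4,5,6,7,8,9,10}:56  {2,3,5,6,7,8,9,10}:56  {3,4,5,6,7,8,9,10}:70
  |U|=9: {0,2,3,5,6,7,8,9,10}:84  {1,3,4,5,6,7,8,9,10}:126  {2,3,4,5,6,7,8,9,10}:126
  start at 0(b): 252
  start at 1(o): 210
sum over floor = 462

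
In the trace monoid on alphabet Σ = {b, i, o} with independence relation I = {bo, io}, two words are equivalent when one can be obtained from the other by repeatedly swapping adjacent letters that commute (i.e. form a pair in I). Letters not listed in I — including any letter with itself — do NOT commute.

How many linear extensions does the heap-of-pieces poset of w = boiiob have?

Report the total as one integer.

#0=b has no predecessor
#1=o has no predecessor
#2=i depends on [0:b]
#3=i depends on [2:i]
#4=o depends on [1:o]
#5=b depends on [3:i]
sources: [0:b, 1:o]
N(rest) = Σ N(rest − s) over sources s of rest; N(one piece) = 1:
  size 1 → [4]=1  [5]=1
  size 2 → [1,4]=1  [3,5]=1  [4,5]=2
  size 3 → [1,4,5]=3  [2,3,5]=1  [3,4,5]=3
  size 4 → [0,2,3,5]=1  [1,3,4,5]=6  [2,3,4,5]=4
  first=0(b) contributes 10
  first=1(o) contributes 5
|[w]| = 15

15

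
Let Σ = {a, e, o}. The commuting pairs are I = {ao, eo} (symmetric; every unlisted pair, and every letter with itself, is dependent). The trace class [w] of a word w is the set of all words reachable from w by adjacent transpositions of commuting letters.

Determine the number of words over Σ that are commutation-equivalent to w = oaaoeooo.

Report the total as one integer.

56

piece 0:o — minimal
piece 1:a — minimal
piece 2:a rests on {1:a}
piece 3:o rests on {0:o}
piece 4:e rests on {2:a}
piece 5:o rests on {3:o}
piece 6:o rests on {5:o}
piece 7:o rests on {6:o}
minimal pieces: {0:o, 1:a}
ways to finish when only these pieces remain (= sum over removing one remaining piece with nothing left below it):
  1 left: {4}→1  {7}→1
  2 left: {2,4}→1  {4,7}→2  {6,7}→1
  3 left: {1,2,4}→1  {2,4,7}→3  {4,6,7}→3  {5,6,7}→1
  4 left: {1,2,4,7}→4  {2,4,6,7}→6  {3,5,6,7}→1  {4,5,6,7}→4
  5 left: {0,3,5,6,7}→1  {1,2,4,6,7}→10  {2,4,5,6,7}→10  {3,4,5,6,7}→5
  6 left: {0,3,4,5,6,7}→6  {1,2,4,5,6,7}→20  {2,3,4,5,6,7}→15
  placing 0:o first → 35 extensions
  placing 1:a first → 21 extensions
total linear extensions = 56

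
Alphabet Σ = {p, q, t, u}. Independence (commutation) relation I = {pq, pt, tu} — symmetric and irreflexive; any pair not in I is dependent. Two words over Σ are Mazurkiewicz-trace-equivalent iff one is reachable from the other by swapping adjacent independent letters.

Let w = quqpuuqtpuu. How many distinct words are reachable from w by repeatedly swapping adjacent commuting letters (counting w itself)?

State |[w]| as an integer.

14

piece 0:q — minimal
piece 1:u rests on {0:q}
piece 2:q rests on {1:u}
piece 3:p rests on {1:u}
piece 4:u rests on {2:q, 3:p}
piece 5:u rests on {4:u}
piece 6:q rests on {5:u}
piece 7:t rests on {6:q}
piece 8:p rests on {5:u}
piece 9:u rests on {6:q, 8:p}
piece 10:u rests on {9:u}
minimal pieces: {0:q}
ways to finish when only these pieces remain (= sum over removing one remaining piece with nothing left below it):
  1 left: {7}→1  {10}→1
  2 left: {7,10}→2  {9,10}→1
  3 left: {7,9,10}→3  {8,9,10}→1
  4 left: {6,7,9,10}→3  {7,8,9,10}→4
  5 left: {6,7,8,9,10}→7
  6 left: {5,6,7,8,9,10}→7
  7 left: {4,5,6,7,8,9,10}→7
  8 left: {2,4,5,6,7,8,9,10}→7  {3,4,5,6,7,8,9,10}→7
  9 left: {2,3,4,5,6,7,8,9,10}→14
  placing 0:q first → 14 extensions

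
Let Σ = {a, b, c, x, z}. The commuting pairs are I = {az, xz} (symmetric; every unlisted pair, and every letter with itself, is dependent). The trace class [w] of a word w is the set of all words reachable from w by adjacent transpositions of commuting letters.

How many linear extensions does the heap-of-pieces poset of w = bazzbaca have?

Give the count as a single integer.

0(b) covers ∅
1(a) covers 0:b
2(z) covers 0:b
3(z) covers 2:z
4(b) covers 1:a, 3:z
5(a) covers 4:b
6(c) covers 5:a
7(a) covers 6:c
floor of heap: 0:b
completions by unplaced set U, small U first (add the entries for U minus each lowest piece of U):
  |U|=1: {7}:1
  |U|=2: {6,7}:1
  |U|=3: {5,6,7}:1
  |U|=4: {4,5,6,7}:1
  |U|=5: {1,4,5,6,7}:1  {3,4,5,6,7}:1
  |U|=6: {1,3,4,5,6,7}:2  {2,3,4,5,6,7}:1
  start at 0(b): 3

3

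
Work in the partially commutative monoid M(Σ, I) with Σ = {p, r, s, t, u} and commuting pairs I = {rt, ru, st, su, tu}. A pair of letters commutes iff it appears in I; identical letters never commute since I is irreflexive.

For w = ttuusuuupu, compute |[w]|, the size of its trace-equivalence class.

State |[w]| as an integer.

168

piece 0:t — minimal
piece 1:t rests on {0:t}
piece 2:u — minimal
piece 3:u rests on {2:u}
piece 4:s — minimal
piece 5:u rests on {3:u}
piece 6:u rests on {5:u}
piece 7:u rests on {6:u}
piece 8:p rests on {1:t, 4:s, 7:u}
piece 9:u rests on {8:p}
minimal pieces: {0:t, 2:u, 4:s}
ways to finish when only these pieces remain (= sum over removing one remaining piece with nothing left below it):
  1 left: {9}→1
  2 left: {8,9}→1
  3 left: {1,8,9}→1  {4,8,9}→1  {7,8,9}→1
  4 left: {0,1,8,9}→1  {1,4,8,9}→2  {1,7,8,9}→2  {4,7,8,9}→2  {6,7,8,9}→1
  5 left: {0,1,4,8,9}→3  {0,1,7,8,9}→3  {1,4,7,8,9}→6  {1,6,7,8,9}→3  {4,6,7,8,9}→3  {5,6,7,8,9}→1
  6 left: {0,1,4,7,8,9}→12  {0,1,6,7,8,9}→6  {1,4,6,7,8,9}→12  {1,5,6,7,8,9}→4  {3,5,6,7,8,9}→1  {4,5,6,7,8,9}→4
  7 left: {0,1,4,6,7,8,9}→30  {0,1,5,6,7,8,9}→10  {1,3,5,6,7,8,9}→5  {1,4,5,6,7,8,9}→20  {2,3,5,6,7,8,9}→1  {3,4,5,6,7,8,9}→5
  8 left: {0,1,3,5,6,7,8,9}→15  {0,1,4,5,6,7,8,9}→60  {1,2,3,5,6,7,8,9}→6  {1,3,4,5,6,7,8,9}→30  {2,3,4,5,6,7,8,9}→6
  placing 0:t first → 42 extensions
  placing 2:u first → 105 extensions
  placing 4:s first → 21 extensions
total linear extensions = 168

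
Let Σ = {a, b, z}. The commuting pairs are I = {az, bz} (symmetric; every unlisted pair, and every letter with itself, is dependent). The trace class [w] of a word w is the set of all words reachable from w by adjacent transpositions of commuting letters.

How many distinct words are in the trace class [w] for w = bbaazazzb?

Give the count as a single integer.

#0=b has no predecessor
#1=b depends on [0:b]
#2=a depends on [1:b]
#3=a depends on [2:a]
#4=z has no predecessor
#5=a depends on [3:a]
#6=z depends on [4:z]
#7=z depends on [6:z]
#8=b depends on [5:a]
sources: [0:b, 4:z]
N(rest) = Σ N(rest − s) over sources s of rest; N(one piece) = 1:
  size 1 → [7]=1  [8]=1
  size 2 → [5,8]=1  [6,7]=1  [7,8]=2
  size 3 → [3,5,8]=1  [4,6,7]=1  [5,7,8]=3  [6,7,8]=3
  size 4 → [2,3,5,8]=1  [3,5,7,8]=4  [4,6,7,8]=4  [5,6,7,8]=6
  size 5 → [1,2,3,5,8]=1  [2,3,5,7,8]=5  [3,5,6,7,8]=10  [4,5,6,7,8]=10
  size 6 → [0,1,2,3,5,8]=1  [1,2,3,5,7,8]=6  [2,3,5,6,7,8]=15  [3,4,5,6,7,8]=20
  size 7 → [0,1,2,3,5,7,8]=7  [1,2,3,5,6,7,8]=21  [2,3,4,5,6,7,8]=35
  first=0(b) contributes 56
  first=4(z) contributes 28
|[w]| = 84

84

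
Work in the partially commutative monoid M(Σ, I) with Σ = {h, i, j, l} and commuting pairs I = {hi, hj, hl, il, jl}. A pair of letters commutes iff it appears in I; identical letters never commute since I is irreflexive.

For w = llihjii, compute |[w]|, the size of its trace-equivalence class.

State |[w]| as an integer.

0(l) covers ∅
1(l) covers 0:l
2(i) covers ∅
3(h) covers ∅
4(j) covers 2:i
5(i) covers 4:j
6(i) covers 5:i
floor of heap: 0:l, 2:i, 3:h
completions by unplaced set U, small U first (add the entries for U minus each lowest piece of U):
  |U|=1: {1}:1  {3}:1  {6}:1
  |U|=2: {0,1}:1  {1,3}:2  {1,6}:2  {3,6}:2  {5,6}:1
  |U|=3: {0,1,3}:3  {0,1,6}:3  {1,3,6}:6  {1,5,6}:3  {3,5,6}:3  {4,5,6}:1
  |U|=4: {0,1,3,6}:12  {0,1,5,6}:6  {1,3,5,6}:12  {1,4,5,6}:4  {2,4,5,6}:1  {3,4,5,6}:4
  |U|=5: {0,1,3,5,6}:30  {0,1,4,5,6}:10  {1,2,4,5,6}:5  {1,3,4,5,6}:20  {2,3,4,5,6}:5
  start at 0(l): 30
  start at 2(i): 60
  start at 3(h): 15
sum over floor = 105

105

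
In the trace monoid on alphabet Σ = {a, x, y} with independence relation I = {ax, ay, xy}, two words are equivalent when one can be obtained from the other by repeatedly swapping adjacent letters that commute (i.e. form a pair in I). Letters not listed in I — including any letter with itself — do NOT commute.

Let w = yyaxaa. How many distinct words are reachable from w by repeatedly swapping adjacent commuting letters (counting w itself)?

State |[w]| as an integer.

60

piece 0:y — minimal
piece 1:y rests on {0:y}
piece 2:a — minimal
piece 3:x — minimal
piece 4:a rests on {2:a}
piece 5:a rests on {4:a}
minimal pieces: {0:y, 2:a, 3:x}
ways to finish when only these pieces remain (= sum over removing one remaining piece with nothing left below it):
  1 left: {1}→1  {3}→1  {5}→1
  2 left: {0,1}→1  {1,3}→2  {1,5}→2  {3,5}→2  {4,5}→1
  3 left: {0,1,3}→3  {0,1,5}→3  {1,3,5}→6  {1,4,5}→3  {2,4,5}→1  {3,4,5}→3
  4 left: {0,1,3,5}→12  {0,1,4,5}→6  {1,2,4,5}→4  {1,3,4,5}→12  {2,3,4,5}→4
  placing 0:y first → 20 extensions
  placing 2:a first → 30 extensions
  placing 3:x first → 10 extensions
total linear extensions = 60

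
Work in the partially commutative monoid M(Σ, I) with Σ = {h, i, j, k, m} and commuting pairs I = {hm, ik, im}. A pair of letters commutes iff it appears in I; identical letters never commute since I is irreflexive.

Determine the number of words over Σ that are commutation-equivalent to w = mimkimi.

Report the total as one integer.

drop 0:m onto floor
drop 1:i onto floor
drop 2:m onto {0:m}
drop 3:k onto {2:m}
drop 4:i onto {1:i}
drop 5:m onto {3:k}
drop 6:i onto {4:i}
ground layer = {0:m, 1:i}
drop-orders for the pieces not yet dropped (sum over which currently-grounded one goes next):
  1 to go: {5} 1  {6} 1
  2 to go: {3,5} 1  {4,6} 1  {5,6} 2
  3 to go: {1,4,6} 1  {2,3,5} 1  {3,5,6} 3  {4,5,6} 3
  4 to go: {0,2,3,5} 1  {1,4,5,6} 4  {2,3,5,6} 4  {3,4,5,6} 6
  5 to go: {0,2,3,5,6} 5  {1,3,4,5,6} 10  {2,3,4,5,6} 10
  if 0:m drops first: 20 orders
  if 1:i drops first: 15 orders
heap linearizations: 35

35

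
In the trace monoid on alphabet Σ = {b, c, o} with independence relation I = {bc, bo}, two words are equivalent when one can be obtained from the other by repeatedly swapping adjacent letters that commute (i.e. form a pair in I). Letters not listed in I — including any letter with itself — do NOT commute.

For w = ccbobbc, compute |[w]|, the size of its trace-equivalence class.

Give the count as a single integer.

35

drop 0:c onto floor
drop 1:c onto {0:c}
drop 2:b onto floor
drop 3:o onto {1:c}
drop 4:b onto {2:b}
drop 5:b onto {4:b}
drop 6:c onto {3:o}
ground layer = {0:c, 2:b}
drop-orders for the pieces not yet dropped (sum over which currently-grounded one goes next):
  1 to go: {5} 1  {6} 1
  2 to go: {3,6} 1  {4,5} 1  {5,6} 2
  3 to go: {1,3,6} 1  {2,4,5} 1  {3,5,6} 3  {4,5,6} 3
  4 to go: {0,1,3,6} 1  {1,3,5,6} 4  {2,4,5,6} 4  {3,4,5,6} 6
  5 to go: {0,1,3,5,6} 5  {1,3,4,5,6} 10  {2,3,4,5,6} 10
  if 0:c drops first: 20 orders
  if 2:b drops first: 15 orders
heap linearizations: 35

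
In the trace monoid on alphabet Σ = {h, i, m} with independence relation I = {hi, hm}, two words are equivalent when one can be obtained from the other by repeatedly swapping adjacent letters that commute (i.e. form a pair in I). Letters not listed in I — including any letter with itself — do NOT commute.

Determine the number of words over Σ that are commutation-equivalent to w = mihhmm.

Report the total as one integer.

15

drop 0:m onto floor
drop 1:i onto {0:m}
drop 2:h onto floor
drop 3:h onto {2:h}
drop 4:m onto {1:i}
drop 5:m onto {4:m}
ground layer = {0:m, 2:h}
drop-orders for the pieces not yet dropped (sum over which currently-grounded one goes next):
  1 to go: {3} 1  {5} 1
  2 to go: {2,3} 1  {3,5} 2  {4,5} 1
  3 to go: {1,4,5} 1  {2,3,5} 3  {3,4,5} 3
  4 to go: {0,1,4,5} 1  {1,3,4,5} 4  {2,3,4,5} 6
  if 0:m drops first: 10 orders
  if 2:h drops first: 5 orders
heap linearizations: 15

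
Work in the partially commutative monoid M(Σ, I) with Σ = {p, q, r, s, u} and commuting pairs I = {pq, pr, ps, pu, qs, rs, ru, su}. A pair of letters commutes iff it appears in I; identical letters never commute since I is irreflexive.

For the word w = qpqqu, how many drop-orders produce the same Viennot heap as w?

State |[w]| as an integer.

#0=q has no predecessor
#1=p has no predecessor
#2=q depends on [0:q]
#3=q depends on [2:q]
#4=u depends on [3:q]
sources: [0:q, 1:p]
N(rest) = Σ N(rest − s) over sources s of rest; N(one piece) = 1:
  size 1 → [1]=1  [4]=1
  size 2 → [1,4]=2  [3,4]=1
  size 3 → [1,3,4]=3  [2,3,4]=1
  first=0(q) contributes 4
  first=1(p) contributes 1
|[w]| = 5

5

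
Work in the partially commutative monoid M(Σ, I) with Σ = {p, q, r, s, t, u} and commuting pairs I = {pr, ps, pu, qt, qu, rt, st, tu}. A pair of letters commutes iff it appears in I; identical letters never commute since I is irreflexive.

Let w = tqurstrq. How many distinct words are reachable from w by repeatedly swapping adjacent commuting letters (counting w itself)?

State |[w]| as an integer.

56

0(t) covers ∅
1(q) covers ∅
2(u) covers ∅
3(r) covers 1:q, 2:u
4(s) covers 3:r
5(t) covers 0:t
6(r) covers 4:s
7(q) covers 6:r
floor of heap: 0:t, 1:q, 2:u
completions by unplaced set U, small U first (add the entries for U minus each lowest piece of U):
  |U|=1: {5}:1  {7}:1
  |U|=2: {0,5}:1  {5,7}:2  {6,7}:1
  |U|=3: {0,5,7}:3  {4,6,7}:1  {5,6,7}:3
  |U|=4: {0,5,6,7}:6  {3,4,6,7}:1  {4,5,6,7}:4
  |U|=5: {0,4,5,6,7}:10  {1,3,4,6,7}:1  {2,3,4,6,7}:1  {3,4,5,6,7}:5
  |U|=6: {0,3,4,5,6,7}:15  {1,2,3,4,6,7}:2  {1,3,4,5,6,7}:6  {2,3,4,5,6,7}:6
  start at 0(t): 14
  start at 1(q): 21
  start at 2(u): 21
sum over floor = 56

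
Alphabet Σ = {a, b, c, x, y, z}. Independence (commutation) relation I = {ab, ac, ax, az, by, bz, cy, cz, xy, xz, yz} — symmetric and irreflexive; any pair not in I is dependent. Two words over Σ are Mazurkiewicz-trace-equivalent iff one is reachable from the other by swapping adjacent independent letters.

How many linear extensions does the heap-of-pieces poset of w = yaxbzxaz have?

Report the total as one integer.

560

#0=y has no predecessor
#1=a depends on [0:y]
#2=x has no predecessor
#3=b depends on [2:x]
#4=z has no predecessor
#5=x depends on [3:b]
#6=a depends on [1:a]
#7=z depends on [4:z]
sources: [0:y, 2:x, 4:z]
N(rest) = Σ N(rest − s) over sources s of rest; N(one piece) = 1:
  size 1 → [5]=1  [6]=1  [7]=1
  size 2 → [1,6]=1  [3,5]=1  [4,7]=1  [5,6]=2  [5,7]=2  [6,7]=2
  size 3 → [0,1,6]=1  [1,5,6]=3  [1,6,7]=3  [2,3,5]=1  [3,5,6]=3  [3,5,7]=3  [4,5,7]=3  [4,6,7]=3  [5,6,7]=6
  size 4 → [0,1,5,6]=4  [0,1,6,7]=4  [1,3,5,6]=6  [1,4,6,7]=6  [1,5,6,7]=12  [2,3,5,6]=4  [2,3,5,7]=4  [3,4,5,7]=6  [3,5,6,7]=12  [4,5,6,7]=12
  size 5 → [0,1,3,5,6]=10  [0,1,4,6,7]=10  [0,1,5,6,7]=20  [1,2,3,5,6]=10  [1,3,5,6,7]=30  [1,4,5,6,7]=30  [2,3,4,5,7]=10  [2,3,5,6,7]=20  [3,4,5,6,7]=30
  size 6 → [0,1,2,3,5,6]=20  [0,1,3,5,6,7]=60  [0,1,4,5,6,7]=60  [1,2,3,5,6,7]=60  [1,3,4,5,6,7]=90  [2,3,4,5,6,7]=60
  first=0(y) contributes 210
  first=2(x) contributes 210
  first=4(z) contributes 140
|[w]| = 560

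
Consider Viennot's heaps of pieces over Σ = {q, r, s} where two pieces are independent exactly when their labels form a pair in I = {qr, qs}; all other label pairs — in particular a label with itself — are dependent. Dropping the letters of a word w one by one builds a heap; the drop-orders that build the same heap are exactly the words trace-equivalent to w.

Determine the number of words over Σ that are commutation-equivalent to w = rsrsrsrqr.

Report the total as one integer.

9

#0=r has no predecessor
#1=s depends on [0:r]
#2=r depends on [1:s]
#3=s depends on [2:r]
#4=r depends on [3:s]
#5=s depends on [4:r]
#6=r depends on [5:s]
#7=q has no predecessor
#8=r depends on [6:r]
sources: [0:r, 7:q]
N(rest) = Σ N(rest − s) over sources s of rest; N(one piece) = 1:
  size 1 → [7]=1  [8]=1
  size 2 → [6,8]=1  [7,8]=2
  size 3 → [5,6,8]=1  [6,7,8]=3
  size 4 → [4,5,6,8]=1  [5,6,7,8]=4
  size 5 → [3,4,5,6,8]=1  [4,5,6,7,8]=5
  size 6 → [2,3,4,5,6,8]=1  [3,4,5,6,7,8]=6
  size 7 → [1,2,3,4,5,6,8]=1  [2,3,4,5,6,7,8]=7
  first=0(r) contributes 8
  first=7(q) contributes 1
|[w]| = 9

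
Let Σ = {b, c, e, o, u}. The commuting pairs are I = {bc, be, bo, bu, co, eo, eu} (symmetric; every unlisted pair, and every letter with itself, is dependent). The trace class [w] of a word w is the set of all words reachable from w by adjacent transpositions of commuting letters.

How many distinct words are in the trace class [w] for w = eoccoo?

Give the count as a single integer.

20

#0=e has no predecessor
#1=o has no predecessor
#2=c depends on [0:e]
#3=c depends on [2:c]
#4=o depends on [1:o]
#5=o depends on [4:o]
sources: [0:e, 1:o]
N(rest) = Σ N(rest − s) over sources s of rest; N(one piece) = 1:
  size 1 → [3]=1  [5]=1
  size 2 → [2,3]=1  [3,5]=2  [4,5]=1
  size 3 → [0,2,3]=1  [1,4,5]=1  [2,3,5]=3  [3,4,5]=3
  size 4 → [0,2,3,5]=4  [1,3,4,5]=4  [2,3,4,5]=6
  first=0(e) contributes 10
  first=1(o) contributes 10
|[w]| = 20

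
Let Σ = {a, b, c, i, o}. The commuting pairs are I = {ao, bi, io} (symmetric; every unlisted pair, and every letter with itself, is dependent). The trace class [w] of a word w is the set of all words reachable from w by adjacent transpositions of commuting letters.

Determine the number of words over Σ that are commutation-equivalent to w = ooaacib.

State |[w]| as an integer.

12

drop 0:o onto floor
drop 1:o onto {0:o}
drop 2:a onto floor
drop 3:a onto {2:a}
drop 4:c onto {1:o, 3:a}
drop 5:i onto {4:c}
drop 6:b onto {4:c}
ground layer = {0:o, 2:a}
drop-orders for the pieces not yet dropped (sum over which currently-grounded one goes next):
  1 to go: {5} 1  {6} 1
  2 to go: {5,6} 2
  3 to go: {4,5,6} 2
  4 to go: {1,4,5,6} 2  {3,4,5,6} 2
  5 to go: {0,1,4,5,6} 2  {1,3,4,5,6} 4  {2,3,4,5,6} 2
  if 0:o drops first: 6 orders
  if 2:a drops first: 6 orders
heap linearizations: 12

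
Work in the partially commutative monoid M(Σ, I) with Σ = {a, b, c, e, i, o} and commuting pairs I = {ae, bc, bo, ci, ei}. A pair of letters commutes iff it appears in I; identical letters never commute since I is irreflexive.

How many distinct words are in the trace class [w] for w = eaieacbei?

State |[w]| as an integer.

50

drop 0:e onto floor
drop 1:a onto floor
drop 2:i onto {1:a}
drop 3:e onto {0:e}
drop 4:a onto {2:i}
drop 5:c onto {3:e, 4:a}
drop 6:b onto {3:e, 4:a}
drop 7:e onto {5:c, 6:b}
drop 8:i onto {6:b}
ground layer = {0:e, 1:a}
drop-orders for the pieces not yet dropped (sum over which currently-grounded one goes next):
  1 to go: {7} 1  {8} 1
  2 to go: {5,7} 1  {7,8} 2
  3 to go: {5,7,8} 3  {6,7,8} 2
  4 to go: {5,6,7,8} 5
  5 to go: {3,5,6,7,8} 5  {4,5,6,7,8} 5
  6 to go: {0,3,5,6,7,8} 5  {2,4,5,6,7,8} 5  {3,4,5,6,7,8} 10
  7 to go: {0,3,4,5,6,7,8} 15  {1,2,4,5,6,7,8} 5  {2,3,4,5,6,7,8} 15
  if 0:e drops first: 20 orders
  if 1:a drops first: 30 orders
heap linearizations: 50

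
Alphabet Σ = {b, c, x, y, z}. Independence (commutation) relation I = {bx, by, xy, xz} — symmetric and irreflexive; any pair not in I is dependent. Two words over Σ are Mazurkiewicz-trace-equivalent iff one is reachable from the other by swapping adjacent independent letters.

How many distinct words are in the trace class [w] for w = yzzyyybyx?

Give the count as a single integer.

45

piece 0:y — minimal
piece 1:z rests on {0:y}
piece 2:z rests on {1:z}
piece 3:y rests on {2:z}
piece 4:y rests on {3:y}
piece 5:y rests on {4:y}
piece 6:b rests on {2:z}
piece 7:y rests on {5:y}
piece 8:x — minimal
minimal pieces: {0:y, 8:x}
ways to finish when only these pieces remain (= sum over removing one remaining piece with nothing left below it):
  1 left: {6}→1  {7}→1  {8}→1
  2 left: {5,7}→1  {6,7}→2  {6,8}→2  {7,8}→2
  3 left: {4,5,7}→1  {5,6,7}→3  {5,7,8}→3  {6,7,8}→6
  4 left: {3,4,5,7}→1  {4,5,6,7}→4  {4,5,7,8}→4  {5,6,7,8}→12
  5 left: {3,4,5,6,7}→5  {3,4,5,7,8}→5  {4,5,6,7,8}→20
  6 left: {2,3,4,5,6,7}→5  {3,4,5,6,7,8}→30
  7 left: {1,2,3,4,5,6,7}→5  {2,3,4,5,6,7,8}→35
  placing 0:y first → 40 extensions
  placing 8:x first → 5 extensions
total linear extensions = 45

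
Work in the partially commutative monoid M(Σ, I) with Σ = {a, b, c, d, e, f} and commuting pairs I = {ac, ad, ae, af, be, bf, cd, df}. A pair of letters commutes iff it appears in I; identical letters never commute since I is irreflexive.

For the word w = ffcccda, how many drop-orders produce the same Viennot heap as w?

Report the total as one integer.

42

#0=f has no predecessor
#1=f depends on [0:f]
#2=c depends on [1:f]
#3=c depends on [2:c]
#4=c depends on [3:c]
#5=d has no predecessor
#6=a has no predecessor
sources: [0:f, 5:d, 6:a]
N(rest) = Σ N(rest − s) over sources s of rest; N(one piece) = 1:
  size 1 → [4]=1  [5]=1  [6]=1
  size 2 → [3,4]=1  [4,5]=2  [4,6]=2  [5,6]=2
  size 3 → [2,3,4]=1  [3,4,5]=3  [3,4,6]=3  [4,5,6]=6
  size 4 → [1,2,3,4]=1  [2,3,4,5]=4  [2,3,4,6]=4  [3,4,5,6]=12
  size 5 → [0,1,2,3,4]=1  [1,2,3,4,5]=5  [1,2,3,4,6]=5  [2,3,4,5,6]=20
  first=0(f) contributes 30
  first=5(d) contributes 6
  first=6(a) contributes 6
|[w]| = 42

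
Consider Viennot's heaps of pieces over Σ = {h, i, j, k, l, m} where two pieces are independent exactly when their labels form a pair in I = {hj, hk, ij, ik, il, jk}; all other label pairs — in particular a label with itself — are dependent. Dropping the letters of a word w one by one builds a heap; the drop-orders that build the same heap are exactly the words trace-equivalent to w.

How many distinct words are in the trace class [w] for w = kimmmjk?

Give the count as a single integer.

4

drop 0:k onto floor
drop 1:i onto floor
drop 2:m onto {0:k, 1:i}
drop 3:m onto {2:m}
drop 4:m onto {3:m}
drop 5:j onto {4:m}
drop 6:k onto {4:m}
ground layer = {0:k, 1:i}
drop-orders for the pieces not yet dropped (sum over which currently-grounded one goes next):
  1 to go: {5} 1  {6} 1
  2 to go: {5,6} 2
  3 to go: {4,5,6} 2
  4 to go: {3,4,5,6} 2
  5 to go: {2,3,4,5,6} 2
  if 0:k drops first: 2 orders
  if 1:i drops first: 2 orders
heap linearizations: 4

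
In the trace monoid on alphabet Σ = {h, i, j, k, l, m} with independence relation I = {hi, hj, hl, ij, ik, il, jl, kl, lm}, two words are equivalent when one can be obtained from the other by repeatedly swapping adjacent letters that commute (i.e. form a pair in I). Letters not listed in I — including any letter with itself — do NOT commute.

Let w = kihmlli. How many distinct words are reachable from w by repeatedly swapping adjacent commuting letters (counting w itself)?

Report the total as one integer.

63

piece 0:k — minimal
piece 1:i — minimal
piece 2:h rests on {0:k}
piece 3:m rests on {1:i, 2:h}
piece 4:l — minimal
piece 5:l rests on {4:l}
piece 6:i rests on {3:m}
minimal pieces: {0:k, 1:i, 4:l}
ways to finish when only these pieces remain (= sum over removing one remaining piece with nothing left below it):
  1 left: {5}→1  {6}→1
  2 left: {3,6}→1  {4,5}→1  {5,6}→2
  3 left: {1,3,6}→1  {2,3,6}→1  {3,5,6}→3  {4,5,6}→3
  4 left: {0,2,3,6}→1  {1,2,3,6}→2  {1,3,5,6}→4  {2,3,5,6}→4  {3,4,5,6}→6
  5 left: {0,1,2,3,6}→3  {0,2,3,5,6}→5  {1,2,3,5,6}→10  {1,3,4,5,6}→10  {2,3,4,5,6}→10
  placing 0:k first → 30 extensions
  placing 1:i first → 15 extensions
  placing 4:l first → 18 extensions
total linear extensions = 63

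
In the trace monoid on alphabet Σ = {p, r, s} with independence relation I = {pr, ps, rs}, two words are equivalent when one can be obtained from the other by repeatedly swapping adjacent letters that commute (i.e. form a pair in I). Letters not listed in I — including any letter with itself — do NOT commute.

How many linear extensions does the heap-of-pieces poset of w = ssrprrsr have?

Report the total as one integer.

280

drop 0:s onto floor
drop 1:s onto {0:s}
drop 2:r onto floor
drop 3:p onto floor
drop 4:r onto {2:r}
drop 5:r onto {4:r}
drop 6:s onto {1:s}
drop 7:r onto {5:r}
ground layer = {0:s, 2:r, 3:p}
drop-orders for the pieces not yet dropped (sum over which currently-grounded one goes next):
  1 to go: {3} 1  {6} 1  {7} 1
  2 to go: {1,6} 1  {3,6} 2  {3,7} 2  {5,7} 1  {6,7} 2
  3 to go: {0,1,6} 1  {1,3,6} 3  {1,6,7} 3  {3,5,7} 3  {3,6,7} 6  {4,5,7} 1  {5,6,7} 3
  4 to go: {0,1,3,6} 4  {0,1,6,7} 4  {1,3,6,7} 12  {1,5,6,7} 6  {2,4,5,7} 1  {3,4,5,7} 4  {3,5,6,7} 12  {4,5,6,7} 4
  5 to go: {0,1,3,6,7} 20  {0,1,5,6,7} 10  {1,3,5,6,7} 30  {1,4,5,6,7} 10  {2,3,4,5,7} 5  {2,4,5,6,7} 5  {3,4,5,6,7} 20
  6 to go: {0,1,3,5,6,7} 60  {0,1,4,5,6,7} 20  {1,2,4,5,6,7} 15  {1,3,4,5,6,7} 60  {2,3,4,5,6,7} 30
  if 0:s drops first: 105 orders
  if 2:r drops first: 140 orders
  if 3:p drops first: 35 orders
heap linearizations: 280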